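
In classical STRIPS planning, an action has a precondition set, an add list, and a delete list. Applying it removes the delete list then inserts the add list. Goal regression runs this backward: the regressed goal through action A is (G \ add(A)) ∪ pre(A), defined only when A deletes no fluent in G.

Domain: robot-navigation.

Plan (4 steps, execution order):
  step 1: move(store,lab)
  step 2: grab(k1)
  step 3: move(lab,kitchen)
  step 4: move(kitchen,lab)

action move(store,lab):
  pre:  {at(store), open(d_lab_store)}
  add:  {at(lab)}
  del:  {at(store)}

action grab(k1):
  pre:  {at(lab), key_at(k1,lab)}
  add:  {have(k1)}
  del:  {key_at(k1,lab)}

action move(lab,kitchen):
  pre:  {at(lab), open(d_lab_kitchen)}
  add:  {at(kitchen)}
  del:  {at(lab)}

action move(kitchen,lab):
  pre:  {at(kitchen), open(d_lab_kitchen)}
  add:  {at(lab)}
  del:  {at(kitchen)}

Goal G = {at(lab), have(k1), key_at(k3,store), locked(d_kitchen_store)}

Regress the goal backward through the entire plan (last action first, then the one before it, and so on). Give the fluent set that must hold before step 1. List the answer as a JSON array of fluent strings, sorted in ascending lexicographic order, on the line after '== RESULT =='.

Work backward from the goal:
  through step 4 (move(kitchen,lab)): drop {at(lab)}, keep {have(k1), key_at(k3,store), locked(d_kitchen_store)}, require {at(kitchen), open(d_lab_kitchen)}
    → {at(kitchen), have(k1), key_at(k3,store), locked(d_kitchen_store), open(d_lab_kitchen)}
  through step 3 (move(lab,kitchen)): drop {at(kitchen)}, keep {have(k1), key_at(k3,store), locked(d_kitchen_store), open(d_lab_kitchen)}, require {at(lab), open(d_lab_kitchen)}
    → {at(lab), have(k1), key_at(k3,store), locked(d_kitchen_store), open(d_lab_kitchen)}
  through step 2 (grab(k1)): drop {have(k1)}, keep {at(lab), key_at(k3,store), locked(d_kitchen_store), open(d_lab_kitchen)}, require {at(lab), key_at(k1,lab)}
    → {at(lab), key_at(k1,lab), key_at(k3,store), locked(d_kitchen_store), open(d_lab_kitchen)}
  through step 1 (move(store,lab)): drop {at(lab)}, keep {key_at(k1,lab), key_at(k3,store), locked(d_kitchen_store), open(d_lab_kitchen)}, require {at(store), open(d_lab_store)}
    → {at(store), key_at(k1,lab), key_at(k3,store), locked(d_kitchen_store), open(d_lab_kitchen), open(d_lab_store)}

== RESULT ==
["at(store)", "key_at(k1,lab)", "key_at(k3,store)", "locked(d_kitchen_store)", "open(d_lab_kitchen)", "open(d_lab_store)"]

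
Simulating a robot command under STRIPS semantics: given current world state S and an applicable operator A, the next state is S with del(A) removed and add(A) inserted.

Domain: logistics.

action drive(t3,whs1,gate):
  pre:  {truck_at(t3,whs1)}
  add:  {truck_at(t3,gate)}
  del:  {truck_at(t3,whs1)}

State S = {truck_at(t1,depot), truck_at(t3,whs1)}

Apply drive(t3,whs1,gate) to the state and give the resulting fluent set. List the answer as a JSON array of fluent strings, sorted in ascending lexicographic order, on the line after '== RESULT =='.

Progress:
  pre ⊆ S: {truck_at(t3,whs1)} ⊆ S  — applicable
  S \ del = {truck_at(t1,depot)}
  ∪ add   = {truck_at(t1,depot), truck_at(t3,gate)}

== RESULT ==
["truck_at(t1,depot)", "truck_at(t3,gate)"]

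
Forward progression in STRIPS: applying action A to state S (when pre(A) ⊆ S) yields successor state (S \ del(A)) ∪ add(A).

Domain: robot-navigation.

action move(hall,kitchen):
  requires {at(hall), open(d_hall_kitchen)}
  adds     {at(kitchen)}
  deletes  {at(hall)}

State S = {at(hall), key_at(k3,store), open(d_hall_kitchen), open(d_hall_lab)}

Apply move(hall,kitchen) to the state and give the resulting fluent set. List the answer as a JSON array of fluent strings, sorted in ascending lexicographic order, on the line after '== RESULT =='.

Progress:
  pre ⊆ S: {at(hall), open(d_hall_kitchen)} ⊆ S  — applicable
  S \ del = {key_at(k3,store), open(d_hall_kitchen), open(d_hall_lab)}
  ∪ add   = {at(kitchen), key_at(k3,store), open(d_hall_kitchen), open(d_hall_lab)}

== RESULT ==
["at(kitchen)", "key_at(k3,store)", "open(d_hall_kitchen)", "open(d_hall_lab)"]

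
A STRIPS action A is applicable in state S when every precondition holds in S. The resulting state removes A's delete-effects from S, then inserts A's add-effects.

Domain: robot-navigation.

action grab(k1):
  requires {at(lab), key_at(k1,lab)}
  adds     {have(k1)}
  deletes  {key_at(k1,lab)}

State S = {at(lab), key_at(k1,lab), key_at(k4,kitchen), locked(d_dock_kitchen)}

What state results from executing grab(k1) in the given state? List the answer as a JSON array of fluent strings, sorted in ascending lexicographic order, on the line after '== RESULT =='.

Compute (S \ del) ∪ add:
  pre ⊆ S: {at(lab), key_at(k1,lab)} ⊆ S  — applicable
  S \ del = {at(lab), key_at(k4,kitchen), locked(d_dock_kitchen)}
  ∪ add   = {at(lab), have(k1), key_at(k4,kitchen), locked(d_dock_kitchen)}

== RESULT ==
["at(lab)", "have(k1)", "key_at(k4,kitchen)", "locked(d_dock_kitchen)"]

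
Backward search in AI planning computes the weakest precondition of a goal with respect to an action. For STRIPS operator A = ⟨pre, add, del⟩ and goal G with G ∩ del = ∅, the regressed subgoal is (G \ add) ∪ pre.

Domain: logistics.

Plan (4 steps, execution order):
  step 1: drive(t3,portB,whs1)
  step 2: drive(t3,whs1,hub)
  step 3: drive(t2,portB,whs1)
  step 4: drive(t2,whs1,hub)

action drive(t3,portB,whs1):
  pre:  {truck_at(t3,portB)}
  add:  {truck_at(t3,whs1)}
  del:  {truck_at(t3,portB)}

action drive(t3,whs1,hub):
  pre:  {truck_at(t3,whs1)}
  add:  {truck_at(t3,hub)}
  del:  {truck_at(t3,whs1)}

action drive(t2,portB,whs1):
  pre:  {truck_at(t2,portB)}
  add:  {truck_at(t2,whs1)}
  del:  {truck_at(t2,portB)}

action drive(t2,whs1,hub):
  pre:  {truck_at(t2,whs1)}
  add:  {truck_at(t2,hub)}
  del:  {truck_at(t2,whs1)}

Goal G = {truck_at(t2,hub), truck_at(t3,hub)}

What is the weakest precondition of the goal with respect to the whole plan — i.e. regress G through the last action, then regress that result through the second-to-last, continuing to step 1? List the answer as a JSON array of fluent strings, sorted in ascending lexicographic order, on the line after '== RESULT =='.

Work backward from the goal:
  through step 4 (drive(t2,whs1,hub)): drop {truck_at(t2,hub)}, keep {truck_at(t3,hub)}, require {truck_at(t2,whs1)}
    → {truck_at(t2,whs1), truck_at(t3,hub)}
  through step 3 (drive(t2,portB,whs1)): drop {truck_at(t2,whs1)}, keep {truck_at(t3,hub)}, require {truck_at(t2,portB)}
    → {truck_at(t2,portB), truck_at(t3,hub)}
  through step 2 (drive(t3,whs1,hub)): drop {truck_at(t3,hub)}, keep {truck_at(t2,portB)}, require {truck_at(t3,whs1)}
    → {truck_at(t2,portB), truck_at(t3,whs1)}
  through step 1 (drive(t3,portB,whs1)): drop {truck_at(t3,whs1)}, keep {truck_at(t2,portB)}, require {truck_at(t3,portB)}
    → {truck_at(t2,portB), truck_at(t3,portB)}

== RESULT ==
["truck_at(t2,portB)", "truck_at(t3,portB)"]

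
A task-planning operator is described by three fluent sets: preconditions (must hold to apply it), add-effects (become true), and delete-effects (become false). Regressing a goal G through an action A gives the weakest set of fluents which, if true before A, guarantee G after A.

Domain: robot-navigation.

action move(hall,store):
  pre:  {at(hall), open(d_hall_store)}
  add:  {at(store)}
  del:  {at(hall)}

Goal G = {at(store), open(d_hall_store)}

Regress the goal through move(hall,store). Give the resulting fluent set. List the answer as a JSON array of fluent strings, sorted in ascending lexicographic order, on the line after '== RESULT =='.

Compute (G \ add) ∪ pre:
  G ∩ del = {}  (empty — regression defined)
  G \ add = {at(store), open(d_hall_store)} \ {at(store)} = {open(d_hall_store)}
  ∪ pre   = {open(d_hall_store)} ∪ {at(hall), open(d_hall_store)}
          = {at(hall), open(d_hall_store)}

== RESULT ==
["at(hall)", "open(d_hall_store)"]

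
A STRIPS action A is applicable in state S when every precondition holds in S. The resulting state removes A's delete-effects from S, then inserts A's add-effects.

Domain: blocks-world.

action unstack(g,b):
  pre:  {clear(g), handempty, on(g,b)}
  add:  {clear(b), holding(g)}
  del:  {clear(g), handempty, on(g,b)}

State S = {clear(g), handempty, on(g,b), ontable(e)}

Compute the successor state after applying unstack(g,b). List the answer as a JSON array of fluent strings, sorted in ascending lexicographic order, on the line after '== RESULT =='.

Progress:
  pre ⊆ S: {clear(g), handempty, on(g,b)} ⊆ S  — applicable
  S \ del = {ontable(e)}
  ∪ add   = {clear(b), holding(g), ontable(e)}

== RESULT ==
["clear(b)", "holding(g)", "ontable(e)"]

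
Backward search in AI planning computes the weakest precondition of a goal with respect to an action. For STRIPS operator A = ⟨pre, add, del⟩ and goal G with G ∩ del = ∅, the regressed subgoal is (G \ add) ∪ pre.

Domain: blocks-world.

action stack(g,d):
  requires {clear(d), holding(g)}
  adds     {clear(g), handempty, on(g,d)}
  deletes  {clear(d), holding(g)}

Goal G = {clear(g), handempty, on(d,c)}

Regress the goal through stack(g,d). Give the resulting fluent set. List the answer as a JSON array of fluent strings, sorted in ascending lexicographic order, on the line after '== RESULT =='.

Compute (G \ add) ∪ pre:
  G ∩ del = {}  (empty — regression defined)
  G \ add = {clear(g), handempty, on(d,c)} \ {clear(g), handempty, on(g,d)} = {on(d,c)}
  ∪ pre   = {on(d,c)} ∪ {clear(d), holding(g)}
          = {clear(d), holding(g), on(d,c)}

== RESULT ==
["clear(d)", "holding(g)", "on(d,c)"]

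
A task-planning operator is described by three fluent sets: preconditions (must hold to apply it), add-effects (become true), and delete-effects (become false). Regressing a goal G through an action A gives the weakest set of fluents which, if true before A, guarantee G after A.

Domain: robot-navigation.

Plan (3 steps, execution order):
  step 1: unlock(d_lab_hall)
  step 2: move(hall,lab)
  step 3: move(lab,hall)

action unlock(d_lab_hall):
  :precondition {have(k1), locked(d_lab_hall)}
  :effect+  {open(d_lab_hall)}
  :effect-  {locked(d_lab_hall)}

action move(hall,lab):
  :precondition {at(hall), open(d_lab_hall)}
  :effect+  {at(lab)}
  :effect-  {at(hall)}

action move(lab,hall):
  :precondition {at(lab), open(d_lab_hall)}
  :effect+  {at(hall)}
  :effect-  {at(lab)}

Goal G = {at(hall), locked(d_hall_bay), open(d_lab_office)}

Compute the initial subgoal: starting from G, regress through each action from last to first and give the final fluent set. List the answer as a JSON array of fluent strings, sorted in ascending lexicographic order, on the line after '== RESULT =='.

Work backward from the goal:
  through step 3 (move(lab,hall)): drop {at(hall)}, keep {locked(d_hall_bay), open(d_lab_office)}, require {at(lab), open(d_lab_hall)}
    → {at(lab), locked(d_hall_bay), open(d_lab_hall), open(d_lab_office)}
  through step 2 (move(hall,lab)): drop {at(lab)}, keep {locked(d_hall_bay), open(d_lab_hall), open(d_lab_office)}, require {at(hall), open(d_lab_hall)}
    → {at(hall), locked(d_hall_bay), open(d_lab_hall), open(d_lab_office)}
  through step 1 (unlock(d_lab_hall)): drop {open(d_lab_hall)}, keep {at(hall), locked(d_hall_bay), open(d_lab_office)}, require {have(k1), locked(d_lab_hall)}
    → {at(hall), have(k1), locked(d_hall_bay), locked(d_lab_hall), open(d_lab_office)}

== RESULT ==
["at(hall)", "have(k1)", "locked(d_hall_bay)", "locked(d_lab_hall)", "open(d_lab_office)"]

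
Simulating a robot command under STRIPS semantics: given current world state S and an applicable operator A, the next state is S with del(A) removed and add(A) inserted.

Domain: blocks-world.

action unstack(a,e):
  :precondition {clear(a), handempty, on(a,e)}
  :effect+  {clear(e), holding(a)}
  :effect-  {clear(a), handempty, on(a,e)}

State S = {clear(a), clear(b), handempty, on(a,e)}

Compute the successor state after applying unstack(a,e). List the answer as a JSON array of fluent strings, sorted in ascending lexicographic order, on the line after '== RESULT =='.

Compute (S \ del) ∪ add:
  pre ⊆ S: {clear(a), handempty, on(a,e)} ⊆ S  — applicable
  S \ del = {clear(b)}
  ∪ add   = {clear(b), clear(e), holding(a)}

== RESULT ==
["clear(b)", "clear(e)", "holding(a)"]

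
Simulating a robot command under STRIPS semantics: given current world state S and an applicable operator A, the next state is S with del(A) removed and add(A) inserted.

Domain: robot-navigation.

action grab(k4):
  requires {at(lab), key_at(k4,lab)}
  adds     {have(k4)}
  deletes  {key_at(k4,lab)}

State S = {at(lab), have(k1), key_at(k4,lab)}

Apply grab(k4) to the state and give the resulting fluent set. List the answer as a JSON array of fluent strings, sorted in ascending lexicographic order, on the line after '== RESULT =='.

Progress:
  pre ⊆ S: {at(lab), key_at(k4,lab)} ⊆ S  — applicable
  S \ del = {at(lab), have(k1)}
  ∪ add   = {at(lab), have(k1), have(k4)}

== RESULT ==
["at(lab)", "have(k1)", "have(k4)"]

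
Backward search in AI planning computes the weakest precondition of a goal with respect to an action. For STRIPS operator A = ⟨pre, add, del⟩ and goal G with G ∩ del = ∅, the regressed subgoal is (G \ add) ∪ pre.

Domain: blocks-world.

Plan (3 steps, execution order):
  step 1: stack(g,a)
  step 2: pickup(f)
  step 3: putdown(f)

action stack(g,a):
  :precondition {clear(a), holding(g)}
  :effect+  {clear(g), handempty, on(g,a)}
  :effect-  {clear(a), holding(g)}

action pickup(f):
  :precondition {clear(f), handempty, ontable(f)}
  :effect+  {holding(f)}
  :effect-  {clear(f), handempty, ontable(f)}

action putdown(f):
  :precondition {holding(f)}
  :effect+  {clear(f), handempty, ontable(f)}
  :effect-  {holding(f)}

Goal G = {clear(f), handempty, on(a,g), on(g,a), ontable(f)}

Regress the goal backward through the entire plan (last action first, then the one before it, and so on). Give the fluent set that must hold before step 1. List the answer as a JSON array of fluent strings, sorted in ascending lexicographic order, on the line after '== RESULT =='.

Regress step by step:
  through step 3 (putdown(f)): drop {clear(f), handempty, ontable(f)}, keep {on(a,g), on(g,a)}, require {holding(f)}
    → {holding(f), on(a,g), on(g,a)}
  through step 2 (pickup(f)): drop {holding(f)}, keep {on(a,g), on(g,a)}, require {clear(f), handempty, ontable(f)}
    → {clear(f), handempty, on(a,g), on(g,a), ontable(f)}
  through step 1 (stack(g,a)): drop {handempty, on(g,a)}, keep {clear(f), on(a,g), ontable(f)}, require {clear(a), holding(g)}
    → {clear(a), clear(f), holding(g), on(a,g), ontable(f)}

== RESULT ==
["clear(a)", "clear(f)", "holding(g)", "on(a,g)", "ontable(f)"]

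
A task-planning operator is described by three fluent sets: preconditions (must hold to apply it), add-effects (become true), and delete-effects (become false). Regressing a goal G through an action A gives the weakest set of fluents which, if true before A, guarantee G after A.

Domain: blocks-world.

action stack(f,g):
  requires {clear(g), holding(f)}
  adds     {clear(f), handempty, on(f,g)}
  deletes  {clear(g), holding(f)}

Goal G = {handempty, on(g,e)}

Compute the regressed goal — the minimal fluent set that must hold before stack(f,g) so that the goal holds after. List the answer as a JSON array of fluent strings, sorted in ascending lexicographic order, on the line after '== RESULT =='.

Regress:
  G ∩ del = {}  (empty — regression defined)
  G \ add = {handempty, on(g,e)} \ {clear(f), handempty, on(f,g)} = {on(g,e)}
  ∪ pre   = {on(g,e)} ∪ {clear(g), holding(f)}
          = {clear(g), holding(f), on(g,e)}

== RESULT ==
["clear(g)", "holding(f)", "on(g,e)"]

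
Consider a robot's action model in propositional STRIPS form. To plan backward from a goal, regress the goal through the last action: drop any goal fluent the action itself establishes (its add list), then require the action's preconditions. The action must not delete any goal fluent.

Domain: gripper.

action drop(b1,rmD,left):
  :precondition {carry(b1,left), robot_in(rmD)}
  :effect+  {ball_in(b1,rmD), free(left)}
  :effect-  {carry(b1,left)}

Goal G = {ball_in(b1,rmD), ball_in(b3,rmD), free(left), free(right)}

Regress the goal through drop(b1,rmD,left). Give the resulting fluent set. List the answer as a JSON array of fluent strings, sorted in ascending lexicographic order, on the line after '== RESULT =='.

Regress:
  G ∩ del = {}  (empty — regression defined)
  G \ add = {ball_in(b1,rmD), ball_in(b3,rmD), free(left), free(right)} \ {ball_in(b1,rmD), free(left)} = {ball_in(b3,rmD), free(right)}
  ∪ pre   = {ball_in(b3,rmD), free(right)} ∪ {carry(b1,left), robot_in(rmD)}
          = {ball_in(b3,rmD), carry(b1,left), free(right), robot_in(rmD)}

== RESULT ==
["ball_in(b3,rmD)", "carry(b1,left)", "free(right)", "robot_in(rmD)"]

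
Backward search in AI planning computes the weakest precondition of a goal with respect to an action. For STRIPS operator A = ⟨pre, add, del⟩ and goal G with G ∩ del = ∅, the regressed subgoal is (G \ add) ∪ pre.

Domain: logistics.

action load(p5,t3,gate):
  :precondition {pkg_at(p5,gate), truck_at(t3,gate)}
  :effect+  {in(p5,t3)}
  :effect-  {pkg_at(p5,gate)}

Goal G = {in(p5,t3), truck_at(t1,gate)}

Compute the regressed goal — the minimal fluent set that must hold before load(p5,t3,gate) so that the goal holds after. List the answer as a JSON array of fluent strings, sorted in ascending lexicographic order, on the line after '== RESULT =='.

Compute (G \ add) ∪ pre:
  G ∩ del = {}  (empty — regression defined)
  G \ add = {in(p5,t3), truck_at(t1,gate)} \ {in(p5,t3)} = {truck_at(t1,gate)}
  ∪ pre   = {truck_at(t1,gate)} ∪ {pkg_at(p5,gate), truck_at(t3,gate)}
          = {pkg_at(p5,gate), truck_at(t1,gate), truck_at(t3,gate)}

== RESULT ==
["pkg_at(p5,gate)", "truck_at(t1,gate)", "truck_at(t3,gate)"]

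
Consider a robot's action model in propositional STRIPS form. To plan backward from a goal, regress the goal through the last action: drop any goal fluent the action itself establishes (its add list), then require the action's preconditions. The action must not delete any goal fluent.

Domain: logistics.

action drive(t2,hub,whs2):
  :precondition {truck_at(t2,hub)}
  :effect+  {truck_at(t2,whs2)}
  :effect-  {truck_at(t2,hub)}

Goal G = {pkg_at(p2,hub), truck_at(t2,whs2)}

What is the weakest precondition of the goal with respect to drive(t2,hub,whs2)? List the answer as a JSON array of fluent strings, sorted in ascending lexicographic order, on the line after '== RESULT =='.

Compute (G \ add) ∪ pre:
  G ∩ del = {}  (empty — regression defined)
  G \ add = {pkg_at(p2,hub), truck_at(t2,whs2)} \ {truck_at(t2,whs2)} = {pkg_at(p2,hub)}
  ∪ pre   = {pkg_at(p2,hub)} ∪ {truck_at(t2,hub)}
          = {pkg_at(p2,hub), truck_at(t2,hub)}

== RESULT ==
["pkg_at(p2,hub)", "truck_at(t2,hub)"]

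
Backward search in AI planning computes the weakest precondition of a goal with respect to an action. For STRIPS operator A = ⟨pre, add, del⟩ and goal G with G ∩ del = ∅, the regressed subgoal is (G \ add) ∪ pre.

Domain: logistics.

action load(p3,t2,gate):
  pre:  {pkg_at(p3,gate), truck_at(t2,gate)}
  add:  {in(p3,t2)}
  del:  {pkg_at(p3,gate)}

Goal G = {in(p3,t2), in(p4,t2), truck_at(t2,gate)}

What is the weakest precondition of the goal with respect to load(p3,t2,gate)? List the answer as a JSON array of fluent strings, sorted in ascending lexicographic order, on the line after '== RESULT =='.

Compute (G \ add) ∪ pre:
  G ∩ del = {}  (empty — regression defined)
  G \ add = {in(p3,t2), in(p4,t2), truck_at(t2,gate)} \ {in(p3,t2)} = {in(p4,t2), truck_at(t2,gate)}
  ∪ pre   = {in(p4,t2), truck_at(t2,gate)} ∪ {pkg_at(p3,gate), truck_at(t2,gate)}
          = {in(p4,t2), pkg_at(p3,gate), truck_at(t2,gate)}

== RESULT ==
["in(p4,t2)", "pkg_at(p3,gate)", "truck_at(t2,gate)"]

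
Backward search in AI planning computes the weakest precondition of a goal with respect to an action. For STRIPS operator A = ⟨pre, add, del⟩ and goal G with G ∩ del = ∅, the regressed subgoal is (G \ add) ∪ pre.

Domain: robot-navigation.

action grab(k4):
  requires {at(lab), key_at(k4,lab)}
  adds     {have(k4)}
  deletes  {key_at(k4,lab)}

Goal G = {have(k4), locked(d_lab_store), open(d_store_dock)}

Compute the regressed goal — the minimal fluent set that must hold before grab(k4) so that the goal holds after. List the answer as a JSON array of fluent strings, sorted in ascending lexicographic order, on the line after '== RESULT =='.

Regress:
  G ∩ del = {}  (empty — regression defined)
  G \ add = {have(k4), locked(d_lab_store), open(d_store_dock)} \ {have(k4)} = {locked(d_lab_store), open(d_store_dock)}
  ∪ pre   = {locked(d_lab_store), open(d_store_dock)} ∪ {at(lab), key_at(k4,lab)}
          = {at(lab), key_at(k4,lab), locked(d_lab_store), open(d_store_dock)}

== RESULT ==
["at(lab)", "key_at(k4,lab)", "locked(d_lab_store)", "open(d_store_dock)"]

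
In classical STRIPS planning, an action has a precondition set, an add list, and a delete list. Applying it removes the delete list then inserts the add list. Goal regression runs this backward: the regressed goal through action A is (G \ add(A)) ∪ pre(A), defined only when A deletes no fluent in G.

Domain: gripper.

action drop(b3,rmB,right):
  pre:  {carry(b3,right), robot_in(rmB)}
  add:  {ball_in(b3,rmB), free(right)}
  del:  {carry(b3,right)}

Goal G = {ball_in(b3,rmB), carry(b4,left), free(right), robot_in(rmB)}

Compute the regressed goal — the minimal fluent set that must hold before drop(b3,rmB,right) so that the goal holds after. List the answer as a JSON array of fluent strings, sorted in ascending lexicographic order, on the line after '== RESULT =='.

Compute (G \ add) ∪ pre:
  G ∩ del = {}  (empty — regression defined)
  G \ add = {ball_in(b3,rmB), carry(b4,left), free(right), robot_in(rmB)} \ {ball_in(b3,rmB), free(right)} = {carry(b4,left), robot_in(rmB)}
  ∪ pre   = {carry(b4,left), robot_in(rmB)} ∪ {carry(b3,right), robot_in(rmB)}
          = {carry(b3,right), carry(b4,left), robot_in(rmB)}

== RESULT ==
["carry(b3,right)", "carry(b4,left)", "robot_in(rmB)"]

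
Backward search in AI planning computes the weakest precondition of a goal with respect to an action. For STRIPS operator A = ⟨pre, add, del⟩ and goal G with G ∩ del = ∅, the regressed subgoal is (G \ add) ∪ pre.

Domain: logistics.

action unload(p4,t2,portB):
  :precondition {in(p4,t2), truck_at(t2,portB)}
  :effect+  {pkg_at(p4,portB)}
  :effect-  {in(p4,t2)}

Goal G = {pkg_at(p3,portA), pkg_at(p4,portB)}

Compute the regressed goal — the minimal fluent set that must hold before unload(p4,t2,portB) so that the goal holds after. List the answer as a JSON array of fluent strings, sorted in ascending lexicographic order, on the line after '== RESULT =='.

Regress:
  G ∩ del = {}  (empty — regression defined)
  G \ add = {pkg_at(p3,portA), pkg_at(p4,portB)} \ {pkg_at(p4,portB)} = {pkg_at(p3,portA)}
  ∪ pre   = {pkg_at(p3,portA)} ∪ {in(p4,t2), truck_at(t2,portB)}
          = {in(p4,t2), pkg_at(p3,portA), truck_at(t2,portB)}

== RESULT ==
["in(p4,t2)", "pkg_at(p3,portA)", "truck_at(t2,portB)"]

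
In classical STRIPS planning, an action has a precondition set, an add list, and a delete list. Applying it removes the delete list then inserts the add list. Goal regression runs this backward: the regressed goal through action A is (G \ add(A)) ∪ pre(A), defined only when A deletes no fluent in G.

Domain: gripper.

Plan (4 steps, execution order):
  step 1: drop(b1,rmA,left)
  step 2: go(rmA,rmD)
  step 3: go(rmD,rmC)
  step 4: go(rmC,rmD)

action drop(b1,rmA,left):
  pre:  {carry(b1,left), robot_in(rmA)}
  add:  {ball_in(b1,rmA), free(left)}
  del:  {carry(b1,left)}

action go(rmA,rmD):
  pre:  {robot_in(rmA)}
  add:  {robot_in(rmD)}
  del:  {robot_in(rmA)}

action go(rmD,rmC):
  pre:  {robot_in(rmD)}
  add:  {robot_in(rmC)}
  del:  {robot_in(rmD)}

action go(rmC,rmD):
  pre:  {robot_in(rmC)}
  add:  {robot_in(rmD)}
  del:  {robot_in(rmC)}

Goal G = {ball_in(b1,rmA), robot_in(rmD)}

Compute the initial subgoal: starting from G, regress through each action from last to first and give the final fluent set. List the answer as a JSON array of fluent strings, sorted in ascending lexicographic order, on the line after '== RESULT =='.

Regress step by step:
  through step 4 (go(rmC,rmD)): drop {robot_in(rmD)}, keep {ball_in(b1,rmA)}, require {robot_in(rmC)}
    → {ball_in(b1,rmA), robot_in(rmC)}
  through step 3 (go(rmD,rmC)): drop {robot_in(rmC)}, keep {ball_in(b1,rmA)}, require {robot_in(rmD)}
    → {ball_in(b1,rmA), robot_in(rmD)}
  through step 2 (go(rmA,rmD)): drop {robot_in(rmD)}, keep {ball_in(b1,rmA)}, require {robot_in(rmA)}
    → {ball_in(b1,rmA), robot_in(rmA)}
  through step 1 (drop(b1,rmA,left)): drop {ball_in(b1,rmA)}, keep {robot_in(rmA)}, require {carry(b1,left), robot_in(rmA)}
    → {carry(b1,left), robot_in(rmA)}

== RESULT ==
["carry(b1,left)", "robot_in(rmA)"]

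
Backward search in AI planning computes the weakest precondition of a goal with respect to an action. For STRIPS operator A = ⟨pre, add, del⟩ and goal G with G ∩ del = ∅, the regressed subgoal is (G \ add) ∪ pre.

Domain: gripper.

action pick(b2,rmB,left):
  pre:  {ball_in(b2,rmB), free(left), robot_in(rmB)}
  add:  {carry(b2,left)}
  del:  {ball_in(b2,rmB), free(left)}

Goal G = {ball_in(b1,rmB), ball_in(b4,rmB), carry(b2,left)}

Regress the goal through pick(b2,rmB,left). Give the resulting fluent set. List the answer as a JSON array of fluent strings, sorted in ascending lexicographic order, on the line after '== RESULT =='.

Regress:
  G ∩ del = {}  (empty — regression defined)
  G \ add = {ball_in(b1,rmB), ball_in(b4,rmB), carry(b2,left)} \ {carry(b2,left)} = {ball_in(b1,rmB), ball_in(b4,rmB)}
  ∪ pre   = {ball_in(b1,rmB), ball_in(b4,rmB)} ∪ {ball_in(b2,rmB), free(left), robot_in(rmB)}
          = {ball_in(b1,rmB), ball_in(b2,rmB), ball_in(b4,rmB), free(left), robot_in(rmB)}

== RESULT ==
["ball_in(b1,rmB)", "ball_in(b2,rmB)", "ball_in(b4,rmB)", "free(left)", "robot_in(rmB)"]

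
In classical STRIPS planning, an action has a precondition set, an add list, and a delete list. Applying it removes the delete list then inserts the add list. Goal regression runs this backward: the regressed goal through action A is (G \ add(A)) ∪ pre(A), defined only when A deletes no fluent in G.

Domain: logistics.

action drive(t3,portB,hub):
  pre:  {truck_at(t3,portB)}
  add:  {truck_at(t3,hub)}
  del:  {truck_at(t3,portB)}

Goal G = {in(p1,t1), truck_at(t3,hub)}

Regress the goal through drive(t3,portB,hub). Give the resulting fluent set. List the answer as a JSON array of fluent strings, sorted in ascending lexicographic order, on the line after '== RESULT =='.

Compute (G \ add) ∪ pre:
  G ∩ del = {}  (empty — regression defined)
  G \ add = {in(p1,t1), truck_at(t3,hub)} \ {truck_at(t3,hub)} = {in(p1,t1)}
  ∪ pre   = {in(p1,t1)} ∪ {truck_at(t3,portB)}
          = {in(p1,t1), truck_at(t3,portB)}

== RESULT ==
["in(p1,t1)", "truck_at(t3,portB)"]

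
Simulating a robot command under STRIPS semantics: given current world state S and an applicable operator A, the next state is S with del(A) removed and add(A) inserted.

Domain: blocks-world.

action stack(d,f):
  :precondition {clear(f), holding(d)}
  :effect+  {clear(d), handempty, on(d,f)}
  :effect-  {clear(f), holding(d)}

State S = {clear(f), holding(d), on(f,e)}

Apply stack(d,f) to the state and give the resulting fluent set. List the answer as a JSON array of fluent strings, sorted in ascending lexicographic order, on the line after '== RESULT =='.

Progress:
  pre ⊆ S: {clear(f), holding(d)} ⊆ S  — applicable
  S \ del = {on(f,e)}
  ∪ add   = {clear(d), handempty, on(d,f), on(f,e)}

== RESULT ==
["clear(d)", "handempty", "on(d,f)", "on(f,e)"]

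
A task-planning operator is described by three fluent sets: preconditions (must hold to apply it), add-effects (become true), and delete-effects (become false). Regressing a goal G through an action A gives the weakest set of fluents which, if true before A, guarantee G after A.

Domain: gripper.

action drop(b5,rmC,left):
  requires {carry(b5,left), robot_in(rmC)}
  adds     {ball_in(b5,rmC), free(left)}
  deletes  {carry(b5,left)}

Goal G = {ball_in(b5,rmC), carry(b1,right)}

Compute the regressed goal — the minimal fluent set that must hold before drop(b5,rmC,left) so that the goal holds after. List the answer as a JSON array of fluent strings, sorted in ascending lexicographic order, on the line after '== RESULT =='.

Compute (G \ add) ∪ pre:
  G ∩ del = {}  (empty — regression defined)
  G \ add = {ball_in(b5,rmC), carry(b1,right)} \ {ball_in(b5,rmC), free(left)} = {carry(b1,right)}
  ∪ pre   = {carry(b1,right)} ∪ {carry(b5,left), robot_in(rmC)}
          = {carry(b1,right), carry(b5,left), robot_in(rmC)}

== RESULT ==
["carry(b1,right)", "carry(b5,left)", "robot_in(rmC)"]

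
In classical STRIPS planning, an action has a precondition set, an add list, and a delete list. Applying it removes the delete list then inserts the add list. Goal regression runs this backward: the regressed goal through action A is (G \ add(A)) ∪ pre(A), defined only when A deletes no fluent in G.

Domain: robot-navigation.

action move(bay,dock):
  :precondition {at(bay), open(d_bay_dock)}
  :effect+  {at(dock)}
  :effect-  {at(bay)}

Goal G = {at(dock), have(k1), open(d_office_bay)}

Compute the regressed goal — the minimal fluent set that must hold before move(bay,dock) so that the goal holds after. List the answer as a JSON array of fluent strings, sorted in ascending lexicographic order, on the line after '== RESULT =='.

Regress:
  G ∩ del = {}  (empty — regression defined)
  G \ add = {at(dock), have(k1), open(d_office_bay)} \ {at(dock)} = {have(k1), open(d_office_bay)}
  ∪ pre   = {have(k1), open(d_office_bay)} ∪ {at(bay), open(d_bay_dock)}
          = {at(bay), have(k1), open(d_bay_dock), open(d_office_bay)}

== RESULT ==
["at(bay)", "have(k1)", "open(d_bay_dock)", "open(d_office_bay)"]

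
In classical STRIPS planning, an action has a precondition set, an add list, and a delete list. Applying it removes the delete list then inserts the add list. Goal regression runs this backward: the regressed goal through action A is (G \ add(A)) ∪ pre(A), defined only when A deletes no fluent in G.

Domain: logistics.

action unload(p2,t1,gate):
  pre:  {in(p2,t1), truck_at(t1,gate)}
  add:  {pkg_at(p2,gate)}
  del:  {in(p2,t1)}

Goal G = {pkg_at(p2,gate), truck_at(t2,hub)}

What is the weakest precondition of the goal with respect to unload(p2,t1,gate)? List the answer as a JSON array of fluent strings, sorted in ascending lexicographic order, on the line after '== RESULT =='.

Compute (G \ add) ∪ pre:
  G ∩ del = {}  (empty — regression defined)
  G \ add = {pkg_at(p2,gate), truck_at(t2,hub)} \ {pkg_at(p2,gate)} = {truck_at(t2,hub)}
  ∪ pre   = {truck_at(t2,hub)} ∪ {in(p2,t1), truck_at(t1,gate)}
          = {in(p2,t1), truck_at(t1,gate), truck_at(t2,hub)}

== RESULT ==
["in(p2,t1)", "truck_at(t1,gate)", "truck_at(t2,hub)"]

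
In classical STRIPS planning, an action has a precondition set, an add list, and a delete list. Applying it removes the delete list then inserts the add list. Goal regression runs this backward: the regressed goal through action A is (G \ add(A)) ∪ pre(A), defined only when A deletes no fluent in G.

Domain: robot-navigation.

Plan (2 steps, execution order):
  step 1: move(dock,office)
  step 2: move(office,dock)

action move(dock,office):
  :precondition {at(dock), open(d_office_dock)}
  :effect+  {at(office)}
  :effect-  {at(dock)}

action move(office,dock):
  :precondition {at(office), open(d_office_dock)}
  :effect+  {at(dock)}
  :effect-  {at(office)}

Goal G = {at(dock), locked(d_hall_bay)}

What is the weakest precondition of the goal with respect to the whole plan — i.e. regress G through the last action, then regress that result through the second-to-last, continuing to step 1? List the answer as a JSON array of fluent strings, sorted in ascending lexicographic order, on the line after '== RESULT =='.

Work backward from the goal:
  through step 2 (move(office,dock)): drop {at(dock)}, keep {locked(d_hall_bay)}, require {at(office), open(d_office_dock)}
    → {at(office), locked(d_hall_bay), open(d_office_dock)}
  through step 1 (move(dock,office)): drop {at(office)}, keep {locked(d_hall_bay), open(d_office_dock)}, require {at(dock), open(d_office_dock)}
    → {at(dock), locked(d_hall_bay), open(d_office_dock)}

== RESULT ==
["at(dock)", "locked(d_hall_bay)", "open(d_office_dock)"]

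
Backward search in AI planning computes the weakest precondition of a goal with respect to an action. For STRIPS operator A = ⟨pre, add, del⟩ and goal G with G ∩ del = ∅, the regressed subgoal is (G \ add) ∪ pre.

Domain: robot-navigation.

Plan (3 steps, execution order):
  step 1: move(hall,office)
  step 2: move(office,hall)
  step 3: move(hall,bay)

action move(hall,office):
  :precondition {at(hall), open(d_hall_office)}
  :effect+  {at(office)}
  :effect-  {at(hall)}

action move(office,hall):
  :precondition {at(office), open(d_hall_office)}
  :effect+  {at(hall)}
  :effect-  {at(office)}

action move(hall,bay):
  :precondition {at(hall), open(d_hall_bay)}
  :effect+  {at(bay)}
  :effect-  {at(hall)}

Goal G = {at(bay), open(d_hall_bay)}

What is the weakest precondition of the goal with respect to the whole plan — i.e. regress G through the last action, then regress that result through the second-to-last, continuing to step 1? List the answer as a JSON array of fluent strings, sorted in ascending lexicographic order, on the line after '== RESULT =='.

Regress step by step:
  through step 3 (move(hall,bay)): drop {at(bay)}, keep {open(d_hall_bay)}, require {at(hall), open(d_hall_bay)}
    → {at(hall), open(d_hall_bay)}
  through step 2 (move(office,hall)): drop {at(hall)}, keep {open(d_hall_bay)}, require {at(office), open(d_hall_office)}
    → {at(office), open(d_hall_bay), open(d_hall_office)}
  through step 1 (move(hall,office)): drop {at(office)}, keep {open(d_hall_bay), open(d_hall_office)}, require {at(hall), open(d_hall_office)}
    → {at(hall), open(d_hall_bay), open(d_hall_office)}

== RESULT ==
["at(hall)", "open(d_hall_bay)", "open(d_hall_office)"]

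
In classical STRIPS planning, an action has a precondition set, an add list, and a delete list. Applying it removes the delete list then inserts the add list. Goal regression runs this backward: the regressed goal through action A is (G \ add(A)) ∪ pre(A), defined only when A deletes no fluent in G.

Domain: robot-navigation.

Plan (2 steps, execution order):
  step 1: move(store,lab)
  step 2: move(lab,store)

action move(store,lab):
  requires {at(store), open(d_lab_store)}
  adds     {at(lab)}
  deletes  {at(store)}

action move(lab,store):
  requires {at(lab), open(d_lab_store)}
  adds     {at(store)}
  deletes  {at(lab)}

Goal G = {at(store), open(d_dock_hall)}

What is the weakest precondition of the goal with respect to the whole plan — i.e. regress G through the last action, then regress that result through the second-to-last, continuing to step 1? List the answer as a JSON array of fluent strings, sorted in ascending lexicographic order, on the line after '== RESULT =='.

Regress step by step:
  through step 2 (move(lab,store)): drop {at(store)}, keep {open(d_dock_hall)}, require {at(lab), open(d_lab_store)}
    → {at(lab), open(d_dock_hall), open(d_lab_store)}
  through step 1 (move(store,lab)): drop {at(lab)}, keep {open(d_dock_hall), open(d_lab_store)}, require {at(store), open(d_lab_store)}
    → {at(store), open(d_dock_hall), open(d_lab_store)}

== RESULT ==
["at(store)", "open(d_dock_hall)", "open(d_lab_store)"]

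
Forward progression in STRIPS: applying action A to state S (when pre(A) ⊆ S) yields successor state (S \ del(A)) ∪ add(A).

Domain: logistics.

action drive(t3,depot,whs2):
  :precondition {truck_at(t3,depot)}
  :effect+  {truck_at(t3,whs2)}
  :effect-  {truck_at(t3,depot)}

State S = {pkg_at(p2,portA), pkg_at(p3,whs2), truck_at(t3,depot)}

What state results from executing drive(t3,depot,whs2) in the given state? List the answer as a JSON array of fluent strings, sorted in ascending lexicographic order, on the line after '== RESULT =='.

Compute (S \ del) ∪ add:
  pre ⊆ S: {truck_at(t3,depot)} ⊆ S  — applicable
  S \ del = {pkg_at(p2,portA), pkg_at(p3,whs2)}
  ∪ add   = {pkg_at(p2,portA), pkg_at(p3,whs2), truck_at(t3,whs2)}

== RESULT ==
["pkg_at(p2,portA)", "pkg_at(p3,whs2)", "truck_at(t3,whs2)"]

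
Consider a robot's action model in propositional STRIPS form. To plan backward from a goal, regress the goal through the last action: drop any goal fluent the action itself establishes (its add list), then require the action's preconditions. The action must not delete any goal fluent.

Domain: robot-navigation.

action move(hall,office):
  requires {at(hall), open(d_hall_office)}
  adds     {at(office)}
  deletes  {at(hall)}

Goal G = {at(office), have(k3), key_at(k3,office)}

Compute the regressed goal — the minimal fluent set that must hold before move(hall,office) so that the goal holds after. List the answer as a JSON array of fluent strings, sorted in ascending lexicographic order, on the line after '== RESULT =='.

Compute (G \ add) ∪ pre:
  G ∩ del = {}  (empty — regression defined)
  G \ add = {at(office), have(k3), key_at(k3,office)} \ {at(office)} = {have(k3), key_at(k3,office)}
  ∪ pre   = {have(k3), key_at(k3,office)} ∪ {at(hall), open(d_hall_office)}
          = {at(hall), have(k3), key_at(k3,office), open(d_hall_office)}

== RESULT ==
["at(hall)", "have(k3)", "key_at(k3,office)", "open(d_hall_office)"]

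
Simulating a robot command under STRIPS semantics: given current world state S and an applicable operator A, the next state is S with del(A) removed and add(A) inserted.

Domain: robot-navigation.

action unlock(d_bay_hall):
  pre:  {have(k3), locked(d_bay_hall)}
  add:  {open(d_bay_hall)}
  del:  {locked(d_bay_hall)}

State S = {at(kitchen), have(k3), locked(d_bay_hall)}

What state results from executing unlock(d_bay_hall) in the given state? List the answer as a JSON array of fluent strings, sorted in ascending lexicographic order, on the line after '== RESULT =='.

Compute (S \ del) ∪ add:
  pre ⊆ S: {have(k3), locked(d_bay_hall)} ⊆ S  — applicable
  S \ del = {at(kitchen), have(k3)}
  ∪ add   = {at(kitchen), have(k3), open(d_bay_hall)}

== RESULT ==
["at(kitchen)", "have(k3)", "open(d_bay_hall)"]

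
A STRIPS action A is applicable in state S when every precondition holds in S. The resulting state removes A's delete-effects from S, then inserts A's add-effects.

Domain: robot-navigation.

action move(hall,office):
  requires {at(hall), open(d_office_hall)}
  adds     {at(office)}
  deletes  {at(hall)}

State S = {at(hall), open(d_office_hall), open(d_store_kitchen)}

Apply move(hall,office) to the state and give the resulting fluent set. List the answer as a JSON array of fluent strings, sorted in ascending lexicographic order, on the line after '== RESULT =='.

Compute (S \ del) ∪ add:
  pre ⊆ S: {at(hall), open(d_office_hall)} ⊆ S  — applicable
  S \ del = {open(d_office_hall), open(d_store_kitchen)}
  ∪ add   = {at(office), open(d_office_hall), open(d_store_kitchen)}

== RESULT ==
["at(office)", "open(d_office_hall)", "open(d_store_kitchen)"]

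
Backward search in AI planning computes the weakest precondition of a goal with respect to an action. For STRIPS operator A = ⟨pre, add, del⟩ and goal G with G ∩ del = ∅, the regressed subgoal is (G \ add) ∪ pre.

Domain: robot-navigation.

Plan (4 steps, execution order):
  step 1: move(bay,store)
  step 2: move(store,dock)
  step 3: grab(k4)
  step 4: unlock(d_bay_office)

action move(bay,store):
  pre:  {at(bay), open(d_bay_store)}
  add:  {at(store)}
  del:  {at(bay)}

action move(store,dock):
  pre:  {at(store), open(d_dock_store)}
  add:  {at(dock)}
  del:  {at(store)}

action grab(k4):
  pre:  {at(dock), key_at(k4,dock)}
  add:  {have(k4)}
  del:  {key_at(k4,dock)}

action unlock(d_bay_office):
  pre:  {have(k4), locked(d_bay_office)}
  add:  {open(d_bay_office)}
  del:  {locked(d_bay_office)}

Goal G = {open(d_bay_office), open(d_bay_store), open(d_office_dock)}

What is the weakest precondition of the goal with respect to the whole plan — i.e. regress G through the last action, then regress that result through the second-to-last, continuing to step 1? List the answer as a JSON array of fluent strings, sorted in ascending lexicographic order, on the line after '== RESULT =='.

Regress step by step:
  through step 4 (unlock(d_bay_office)): drop {open(d_bay_office)}, keep {open(d_bay_store), open(d_office_dock)}, require {have(k4), locked(d_bay_office)}
    → {have(k4), locked(d_bay_office), open(d_bay_store), open(d_office_dock)}
  through step 3 (grab(k4)): drop {have(k4)}, keep {locked(d_bay_office), open(d_bay_store), open(d_office_dock)}, require {at(dock), key_at(k4,dock)}
    → {at(dock), key_at(k4,dock), locked(d_bay_office), open(d_bay_store), open(d_office_dock)}
  through step 2 (move(store,dock)): drop {at(dock)}, keep {key_at(k4,dock), locked(d_bay_office), open(d_bay_store), open(d_office_dock)}, require {at(store), open(d_dock_store)}
    → {at(store), key_at(k4,dock), locked(d_bay_office), open(d_bay_store), open(d_dock_store), open(d_office_dock)}
  through step 1 (move(bay,store)): drop {at(store)}, keep {key_at(k4,dock), locked(d_bay_office), open(d_bay_store), open(d_dock_store), open(d_office_dock)}, require {at(bay), open(d_bay_store)}
    → {at(bay), key_at(k4,dock), locked(d_bay_office), open(d_bay_store), open(d_dock_store), open(d_office_dock)}

== RESULT ==
["at(bay)", "key_at(k4,dock)", "locked(d_bay_office)", "open(d_bay_store)", "open(d_dock_store)", "open(d_office_dock)"]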